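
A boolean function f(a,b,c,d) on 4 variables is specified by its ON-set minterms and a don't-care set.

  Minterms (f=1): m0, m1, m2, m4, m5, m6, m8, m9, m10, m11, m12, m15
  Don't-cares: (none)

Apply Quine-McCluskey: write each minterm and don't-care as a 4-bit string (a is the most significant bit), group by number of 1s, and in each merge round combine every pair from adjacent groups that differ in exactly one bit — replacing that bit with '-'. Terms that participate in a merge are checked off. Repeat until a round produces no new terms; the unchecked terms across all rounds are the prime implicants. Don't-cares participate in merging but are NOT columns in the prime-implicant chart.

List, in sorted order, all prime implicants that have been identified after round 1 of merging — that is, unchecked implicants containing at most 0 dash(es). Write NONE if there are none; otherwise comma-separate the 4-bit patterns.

NONE

size-2^0 implicants → 0000(✓)  0001(✓)  0010(✓)  0100(✓)  0101(✓)  0110(✓)  1000(✓)  1001(✓)  1010(✓)  1011(✓)  1100(✓)  1111(✓)
size-2^1 implicants → -000(✓)  -001(✓)  -010(✓)  -100(✓)  0-00(✓)  0-01(✓)  0-10(✓)  00-0(✓)  000-(✓)  01-0(✓)  010-(✓)  1-00(✓)  1-11  10-0(✓)  10-1(✓)  100-(✓)  101-(✓)
size-2^2 implicants → --00  -0-0  -00-  0--0  0-0-  10--
Unchecked terms (primes): --00, -0-0, -00-, 0--0, 0-0-, 1-11, 10--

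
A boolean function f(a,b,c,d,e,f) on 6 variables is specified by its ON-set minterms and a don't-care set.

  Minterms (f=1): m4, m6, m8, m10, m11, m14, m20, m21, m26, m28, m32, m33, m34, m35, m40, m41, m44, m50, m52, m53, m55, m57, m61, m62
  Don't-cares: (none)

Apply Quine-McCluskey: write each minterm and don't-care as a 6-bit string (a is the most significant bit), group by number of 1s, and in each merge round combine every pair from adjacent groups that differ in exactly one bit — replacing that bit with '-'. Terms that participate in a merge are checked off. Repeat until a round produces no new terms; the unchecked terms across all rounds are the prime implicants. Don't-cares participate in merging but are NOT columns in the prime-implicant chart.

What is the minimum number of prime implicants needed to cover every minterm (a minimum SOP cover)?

14

Round 0: 000100✓ 000110✓ 001000✓ 001010✓ 001011✓ 001110✓ 010100✓ 010101✓ 011010✓ 011100✓ 100000✓ 100001✓ 100010✓ 100011✓ 101000✓ 101001✓ 101100✓ 110010✓ 110100✓ 110101✓ 110111✓ 111001✓ 111101✓ 111110
Round 1: -01000 -10100✓ -10101✓ 0-0100 0-1010 00-110 0001-0 001-10 0010-0 00101- 01-100 01010-✓ 1-0010 1-1001 10-000✓ 10-001✓ 1000-0✓ 1000-1✓ 10000-✓ 10001-✓ 101-00 10100-✓ 11-101 1101-1 11010-✓ 111-01
Round 2: -1010- 10-00- 1000--
PIs = {-01000, -1010-, 0-0100, 0-1010, 00-110, 0001-0, 001-10, 0010-0, 00101-, 01-100, 1-0010, 1-1001, 10-00-, 1000--, 101-00, 11-101, 1101-1, 111-01, 111110}
Coverage chart:
  m4: 0-0100,0001-0
  m6: 00-110,0001-0
  m8: -01000,0010-0
  m10: 0-1010,001-10,0010-0,00101-
  m11: 00101- ←essential
  m14: 00-110,001-10
  m20: -1010-,0-0100,01-100
  m21: -1010- ←essential
  m26: 0-1010 ←essential
  m28: 01-100 ←essential
  m32: 10-00-,1000--
  m33: 10-00-,1000--
  m34: 1-0010,1000--
  m35: 1000-- ←essential
  m40: -01000,10-00-,101-00
  m41: 1-1001,10-00-
  m44: 101-00 ←essential
  m50: 1-0010 ←essential
  m52: -1010- ←essential
  m53: -1010-,11-101,1101-1
  m55: 1101-1 ←essential
  m57: 1-1001,111-01
  m61: 11-101,111-01
  m62: 111110 ←essential
Essential: -1010-, 0-1010, 00101-, 01-100, 1-0010, 1000--, 101-00, 1101-1, 111110
Petrick residual → -01000, 0-0100, 00-110, 1-1001, 11-101
Min cover (14 terms): b'cd'e'f' + bc'de' + a'c'de'f' + a'cd'ef' + a'b'def' + a'b'cd'e + a'bde'f' + ac'd'ef' + acd'e'f + ab'c'd' + ab'ce'f' + abde'f + abc'df + abcdef'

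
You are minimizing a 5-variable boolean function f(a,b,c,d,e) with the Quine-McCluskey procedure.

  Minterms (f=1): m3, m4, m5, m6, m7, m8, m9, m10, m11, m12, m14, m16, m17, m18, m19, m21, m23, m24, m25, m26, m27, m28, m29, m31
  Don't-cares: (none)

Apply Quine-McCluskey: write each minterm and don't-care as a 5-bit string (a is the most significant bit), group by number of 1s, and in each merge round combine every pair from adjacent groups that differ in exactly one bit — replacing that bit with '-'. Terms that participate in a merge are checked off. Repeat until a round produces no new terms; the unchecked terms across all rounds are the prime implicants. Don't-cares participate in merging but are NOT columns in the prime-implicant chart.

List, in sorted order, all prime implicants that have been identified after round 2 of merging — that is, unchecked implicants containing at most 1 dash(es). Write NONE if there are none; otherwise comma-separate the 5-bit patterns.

NONE

Round 0: 00011✓ 00100✓ 00101✓ 00110✓ 00111✓ 01000✓ 01001✓ 01010✓ 01011✓ 01100✓ 01110✓ 10000✓ 10001✓ 10010✓ 10011✓ 10101✓ 10111✓ 11000✓ 11001✓ 11010✓ 11011✓ 11100✓ 11101✓ 11111✓
Round 1: -0011✓ -0101✓ -0111✓ -1000✓ -1001✓ -1010✓ -1011✓ -1100✓ 0-011✓ 0-100✓ 0-110✓ 00-11✓ 001-0✓ 001-1✓ 0010-✓ 0011-✓ 01-00✓ 01-10✓ 010-0✓ 010-1✓ 0100-✓ 0101-✓ 011-0✓ 1-000✓ 1-001✓ 1-010✓ 1-011✓ 1-101✓ 1-111✓ 10-01✓ 10-11✓ 100-0✓ 100-1✓ 1000-✓ 1001-✓ 101-1✓ 11-00✓ 11-01✓ 11-11✓ 110-0✓ 110-1✓ 1100-✓ 1101-✓ 111-1✓ 1110-✓
Round 2: --011 -0-11 -01-1 -1-00 -10-0✓ -10-1✓ -100-✓ -101-✓ 0-1-0 001-- 01--0 010--✓ 1--01✓ 1--11✓ 1-0-0✓ 1-0-1✓ 1-00-✓ 1-01-✓ 1-1-1✓ 10--1✓ 100--✓ 11--1✓ 11-0- 110--✓
Round 3: -10-- 1---1 1-0--
PIs = {--011, -0-11, -01-1, -1-00, -10--, 0-1-0, 001--, 01--0, 1---1, 1-0--, 11-0-}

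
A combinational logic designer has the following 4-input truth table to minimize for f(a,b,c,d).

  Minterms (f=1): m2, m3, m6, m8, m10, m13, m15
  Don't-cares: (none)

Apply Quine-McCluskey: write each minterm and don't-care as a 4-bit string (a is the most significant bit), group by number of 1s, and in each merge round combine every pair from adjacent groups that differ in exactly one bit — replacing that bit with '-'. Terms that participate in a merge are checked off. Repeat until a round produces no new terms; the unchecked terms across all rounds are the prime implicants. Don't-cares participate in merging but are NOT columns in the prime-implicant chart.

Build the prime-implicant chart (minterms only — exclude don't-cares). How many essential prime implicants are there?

4

[col 0] 0010*, 0011*, 0110*, 1000*, 1010*, 1101*, 1111*
[col 1] -010, 0-10, 001-, 10-0, 11-1
Prime implicants: -010, 0-10, 001-, 10-0, 11-1
PI chart (minterm → PIs covering it):
  2 | -010,0-10,001-
  3 | 001-  (sole → essential)
  6 | 0-10  (sole → essential)
  8 | 10-0  (sole → essential)
  10 | -010,10-0
  13 | 11-1  (sole → essential)
  15 | 11-1  (sole → essential)
Essential prime implicants: 0-10, 001-, 10-0, 11-1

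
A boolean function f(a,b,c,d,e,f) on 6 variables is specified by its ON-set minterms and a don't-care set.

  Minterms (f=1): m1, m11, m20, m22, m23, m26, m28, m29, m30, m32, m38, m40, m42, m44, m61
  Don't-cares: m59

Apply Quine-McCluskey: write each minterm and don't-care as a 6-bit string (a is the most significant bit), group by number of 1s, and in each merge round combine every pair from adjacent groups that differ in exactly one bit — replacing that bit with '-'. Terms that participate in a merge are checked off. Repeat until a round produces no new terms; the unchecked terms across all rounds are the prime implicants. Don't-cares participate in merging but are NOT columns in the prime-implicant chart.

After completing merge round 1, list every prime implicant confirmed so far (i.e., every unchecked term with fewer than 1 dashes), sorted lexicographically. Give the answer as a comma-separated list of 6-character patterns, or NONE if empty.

000001, 001011, 100110, 111011

[col 0] 000001, 001011, 010100*, 010110*, 010111*, 011010*, 011100*, 011101*, 011110*, 100000*, 100110, 101000*, 101010*, 101100*, 111011, 111101*
[col 1] -11101, 01-100*, 01-110*, 0101-0*, 01011-, 011-10, 0111-0*, 01110-, 10-000, 101-00, 1010-0
[col 2] 01-1-0
Prime implicants: -11101, 000001, 001011, 01-1-0, 01011-, 011-10, 01110-, 10-000, 100110, 101-00, 1010-0, 111011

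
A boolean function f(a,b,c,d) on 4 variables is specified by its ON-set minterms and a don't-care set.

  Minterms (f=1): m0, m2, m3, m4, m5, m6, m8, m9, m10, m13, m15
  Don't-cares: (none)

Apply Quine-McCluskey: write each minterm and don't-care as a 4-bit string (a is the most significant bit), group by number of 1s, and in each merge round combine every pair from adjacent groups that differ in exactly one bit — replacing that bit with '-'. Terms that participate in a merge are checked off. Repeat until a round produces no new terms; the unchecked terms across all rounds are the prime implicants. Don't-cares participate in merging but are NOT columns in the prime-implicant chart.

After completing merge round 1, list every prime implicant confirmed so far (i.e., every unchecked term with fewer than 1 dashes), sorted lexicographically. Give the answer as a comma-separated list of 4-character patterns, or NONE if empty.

NONE

Round 0: 0000✓ 0010✓ 0011✓ 0100✓ 0101✓ 0110✓ 1000✓ 1001✓ 1010✓ 1101✓ 1111✓
Round 1: -000✓ -010✓ -101 0-00✓ 0-10✓ 00-0✓ 001- 01-0✓ 010- 1-01 10-0✓ 100- 11-1
Round 2: -0-0 0--0
PIs = {-0-0, -101, 0--0, 001-, 010-, 1-01, 100-, 11-1}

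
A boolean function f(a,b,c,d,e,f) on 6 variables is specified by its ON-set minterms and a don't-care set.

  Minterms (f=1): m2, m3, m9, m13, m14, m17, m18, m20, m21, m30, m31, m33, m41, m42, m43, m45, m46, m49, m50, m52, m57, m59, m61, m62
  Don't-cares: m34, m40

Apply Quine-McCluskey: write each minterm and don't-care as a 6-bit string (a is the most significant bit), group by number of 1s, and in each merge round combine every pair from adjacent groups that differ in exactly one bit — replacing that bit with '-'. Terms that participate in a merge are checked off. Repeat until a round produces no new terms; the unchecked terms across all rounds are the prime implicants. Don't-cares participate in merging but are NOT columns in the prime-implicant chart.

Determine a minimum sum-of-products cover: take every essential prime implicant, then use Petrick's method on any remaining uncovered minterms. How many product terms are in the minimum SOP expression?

Round 0: 000010✓ 000011✓ 001001✓ 001101✓ 001110✓ 010001✓ 010010✓ 010100✓ 010101✓ 011110✓ 011111✓ 100001✓ 100010✓ 101000✓ 101001✓ 101010✓ 101011✓ 101101✓ 101110✓ 110001✓ 110010✓ 110100✓ 111001✓ 111011✓ 111101✓ 111110✓
Round 1: -00010✓ -01001✓ -01101✓ -01110✓ -10001 -10010✓ -10100 -11110✓ 0-0010✓ 0-1110✓ 00001- 001-01✓ 010-01 01010- 01111- 1-0001✓ 1-0010✓ 1-1001✓ 1-1011✓ 1-1101✓ 1-1110✓ 10-001✓ 10-010 101-01✓ 101-10 1010-0✓ 1010-1✓ 10100-✓ 10101-✓ 11-001✓ 111-01✓ 1110-1✓
Round 2: --0010 --1110 -01-01 1--001 1-1-01 1-10-1 1010--
PIs = {--0010, --1110, -01-01, -10001, -10100, 00001-, 010-01, 01010-, 01111-, 1--001, 1-1-01, 1-10-1, 10-010, 101-10, 1010--}
Coverage chart:
  m2: --0010,00001-
  m3: 00001- ←essential
  m9: -01-01 ←essential
  m13: -01-01 ←essential
  m14: --1110 ←essential
  m17: -10001,010-01
  m18: --0010 ←essential
  m20: -10100,01010-
  m21: 010-01,01010-
  m30: --1110,01111-
  m31: 01111- ←essential
  m33: 1--001 ←essential
  m41: -01-01,1--001,1-1-01,1-10-1,1010--
  m42: 10-010,101-10,1010--
  m43: 1-10-1,1010--
  m45: -01-01,1-1-01
  m46: --1110,101-10
  m49: -10001,1--001
  m50: --0010 ←essential
  m52: -10100 ←essential
  m57: 1--001,1-1-01,1-10-1
  m59: 1-10-1 ←essential
  m61: 1-1-01 ←essential
  m62: --1110 ←essential
Essential: --0010, --1110, -01-01, -10100, 00001-, 01111-, 1--001, 1-1-01, 1-10-1
Petrick residual → 010-01, 10-010
Min cover (11 terms): c'd'ef' + cdef' + b'ce'f + bc'de'f' + a'b'c'd'e + a'bc'e'f + a'bcde + ad'e'f + ace'f + acd'f + ab'd'ef'

11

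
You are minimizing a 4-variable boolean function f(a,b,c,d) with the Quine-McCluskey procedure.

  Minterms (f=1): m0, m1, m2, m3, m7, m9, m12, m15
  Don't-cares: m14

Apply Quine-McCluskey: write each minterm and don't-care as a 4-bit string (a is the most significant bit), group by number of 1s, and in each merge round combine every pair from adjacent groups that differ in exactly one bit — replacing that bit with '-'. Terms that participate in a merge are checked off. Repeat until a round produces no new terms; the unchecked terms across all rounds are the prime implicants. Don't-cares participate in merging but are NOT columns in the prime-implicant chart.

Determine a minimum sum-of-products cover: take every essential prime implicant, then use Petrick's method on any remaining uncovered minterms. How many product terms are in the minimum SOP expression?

size-2^0 implicants → 0000(✓)  0001(✓)  0010(✓)  0011(✓)  0111(✓)  1001(✓)  1100(✓)  1110(✓)  1111(✓)
size-2^1 implicants → -001  -111  0-11  00-0(✓)  00-1(✓)  000-(✓)  001-(✓)  11-0  111-
size-2^2 implicants → 00--
Unchecked terms (primes): -001, -111, 0-11, 00--, 11-0, 111-
Minterm coverage:
  m0 ⊆ 00-- [E]
  m1 ⊆ -001,00--
  m2 ⊆ 00-- [E]
  m3 ⊆ 0-11,00--
  m7 ⊆ -111,0-11
  m9 ⊆ -001 [E]
  m12 ⊆ 11-0 [E]
  m15 ⊆ -111,111-
E = {-001, 00--, 11-0}
Petrick residual → -111
Cover = b'c'd + bcd + a'b' + abd'  |cover|=4

4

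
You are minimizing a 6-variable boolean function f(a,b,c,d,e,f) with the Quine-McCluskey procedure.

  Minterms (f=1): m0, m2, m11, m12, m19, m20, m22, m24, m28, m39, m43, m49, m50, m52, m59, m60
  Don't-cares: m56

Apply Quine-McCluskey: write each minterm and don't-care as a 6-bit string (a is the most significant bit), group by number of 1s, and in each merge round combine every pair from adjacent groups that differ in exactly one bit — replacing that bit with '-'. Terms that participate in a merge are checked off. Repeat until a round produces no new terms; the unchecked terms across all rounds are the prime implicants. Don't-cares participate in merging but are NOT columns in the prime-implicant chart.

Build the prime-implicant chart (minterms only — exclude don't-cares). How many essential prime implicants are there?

Round 0: 000000✓ 000010✓ 001011✓ 001100✓ 010011 010100✓ 010110✓ 011000✓ 011100✓ 100111 101011✓ 110001 110010 110100✓ 111000✓ 111011✓ 111100✓
Round 1: -01011 -10100✓ -11000✓ -11100✓ 0-1100 0000-0 01-100✓ 0101-0 011-00✓ 1-1011 11-100✓ 111-00✓
Round 2: -1-100 -11-00
PIs = {-01011, -1-100, -11-00, 0-1100, 0000-0, 010011, 0101-0, 1-1011, 100111, 110001, 110010}
Coverage chart:
  m0: 0000-0 ←essential
  m2: 0000-0 ←essential
  m11: -01011 ←essential
  m12: 0-1100 ←essential
  m19: 010011 ←essential
  m20: -1-100,0101-0
  m22: 0101-0 ←essential
  m24: -11-00 ←essential
  m28: -1-100,-11-00,0-1100
  m39: 100111 ←essential
  m43: -01011,1-1011
  m49: 110001 ←essential
  m50: 110010 ←essential
  m52: -1-100 ←essential
  m59: 1-1011 ←essential
  m60: -1-100,-11-00
Essential: -01011, -1-100, -11-00, 0-1100, 0000-0, 010011, 0101-0, 1-1011, 100111, 110001, 110010

11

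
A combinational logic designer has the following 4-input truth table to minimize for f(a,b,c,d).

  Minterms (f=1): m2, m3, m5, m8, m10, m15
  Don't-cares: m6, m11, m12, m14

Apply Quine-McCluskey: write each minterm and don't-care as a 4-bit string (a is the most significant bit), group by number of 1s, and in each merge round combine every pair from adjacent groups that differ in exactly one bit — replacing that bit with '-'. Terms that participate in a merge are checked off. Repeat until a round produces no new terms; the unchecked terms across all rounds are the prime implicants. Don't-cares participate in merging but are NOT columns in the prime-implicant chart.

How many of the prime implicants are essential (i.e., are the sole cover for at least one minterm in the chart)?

size-2^0 implicants → 0010(✓)  0011(✓)  0101  0110(✓)  1000(✓)  1010(✓)  1011(✓)  1100(✓)  1110(✓)  1111(✓)
size-2^1 implicants → -010(✓)  -011(✓)  -110(✓)  0-10(✓)  001-(✓)  1-00(✓)  1-10(✓)  1-11(✓)  10-0(✓)  101-(✓)  11-0(✓)  111-(✓)
size-2^2 implicants → --10  -01-  1--0  1-1-
Unchecked terms (primes): --10, -01-, 0101, 1--0, 1-1-
Minterm coverage:
  m2 ⊆ --10,-01-
  m3 ⊆ -01- [E]
  m5 ⊆ 0101 [E]
  m8 ⊆ 1--0 [E]
  m10 ⊆ --10,-01-,1--0,1-1-
  m15 ⊆ 1-1- [E]
E = {-01-, 0101, 1--0, 1-1-}

4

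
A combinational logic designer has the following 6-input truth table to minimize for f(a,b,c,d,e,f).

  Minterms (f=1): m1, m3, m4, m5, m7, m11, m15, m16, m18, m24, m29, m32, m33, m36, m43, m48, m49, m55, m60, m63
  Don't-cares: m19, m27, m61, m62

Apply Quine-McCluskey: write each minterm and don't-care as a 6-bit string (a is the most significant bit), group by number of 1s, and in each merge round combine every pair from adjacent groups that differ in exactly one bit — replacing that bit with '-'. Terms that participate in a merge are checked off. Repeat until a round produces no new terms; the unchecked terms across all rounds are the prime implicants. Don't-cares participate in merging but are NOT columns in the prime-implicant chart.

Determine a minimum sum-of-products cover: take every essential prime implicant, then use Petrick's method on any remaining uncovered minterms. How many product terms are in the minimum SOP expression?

size-2^0 implicants → 000001(✓)  000011(✓)  000100(✓)  000101(✓)  000111(✓)  001011(✓)  001111(✓)  010000(✓)  010010(✓)  010011(✓)  011000(✓)  011011(✓)  011101(✓)  100000(✓)  100001(✓)  100100(✓)  101011(✓)  110000(✓)  110001(✓)  110111(✓)  111100(✓)  111101(✓)  111110(✓)  111111(✓)
size-2^1 implicants → -00001  -00100  -01011  -10000  -11101  0-0011(✓)  0-1011(✓)  00-011(✓)  00-111(✓)  000-01(✓)  000-11(✓)  0000-1(✓)  0001-1(✓)  00010-  001-11(✓)  01-000  01-011(✓)  0100-0  01001-  1-0000(✓)  1-0001(✓)  100-00  10000-(✓)  11-111  11000-(✓)  1111-0(✓)  1111-1(✓)  11110-(✓)  11111-(✓)
size-2^2 implicants → 0--011  00--11  000--1  1-000-  1111--
Unchecked terms (primes): -00001, -00100, -01011, -10000, -11101, 0--011, 00--11, 000--1, 00010-, 01-000, 0100-0, 01001-, 1-000-, 100-00, 11-111, 1111--
Minterm coverage:
  m1 ⊆ -00001,000--1
  m3 ⊆ 0--011,00--11,000--1
  m4 ⊆ -00100,00010-
  m5 ⊆ 000--1,00010-
  m7 ⊆ 00--11,000--1
  m11 ⊆ -01011,0--011,00--11
  m15 ⊆ 00--11 [E]
  m16 ⊆ -10000,01-000,0100-0
  m18 ⊆ 0100-0,01001-
  m24 ⊆ 01-000 [E]
  m29 ⊆ -11101 [E]
  m32 ⊆ 1-000-,100-00
  m33 ⊆ -00001,1-000-
  m36 ⊆ -00100,100-00
  m43 ⊆ -01011 [E]
  m48 ⊆ -10000,1-000-
  m49 ⊆ 1-000- [E]
  m55 ⊆ 11-111 [E]
  m60 ⊆ 1111-- [E]
  m63 ⊆ 11-111,1111--
E = {-01011, -11101, 00--11, 01-000, 1-000-, 11-111, 1111--}
Petrick residual → -00100, 000--1, 0100-0
Cover = b'c'de'f' + b'cd'ef + bcde'f + a'b'ef + a'b'c'f + a'bd'e'f' + a'bc'd'f' + ac'd'e' + abdef + abcd  |cover|=10

10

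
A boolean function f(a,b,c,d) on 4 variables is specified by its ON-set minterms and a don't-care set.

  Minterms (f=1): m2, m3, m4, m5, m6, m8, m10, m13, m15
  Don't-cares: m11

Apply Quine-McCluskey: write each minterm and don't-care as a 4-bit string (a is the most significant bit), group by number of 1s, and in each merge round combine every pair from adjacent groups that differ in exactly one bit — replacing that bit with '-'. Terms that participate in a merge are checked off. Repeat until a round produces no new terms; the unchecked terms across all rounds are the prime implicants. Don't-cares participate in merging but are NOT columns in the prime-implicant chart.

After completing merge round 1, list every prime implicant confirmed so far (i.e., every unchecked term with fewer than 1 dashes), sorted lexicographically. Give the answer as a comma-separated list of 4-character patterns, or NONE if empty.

NONE

[col 0] 0010*, 0011*, 0100*, 0101*, 0110*, 1000*, 1010*, 1011*, 1101*, 1111*
[col 1] -010*, -011*, -101, 0-10, 001-*, 01-0, 010-, 1-11, 10-0, 101-*, 11-1
[col 2] -01-
Prime implicants: -01-, -101, 0-10, 01-0, 010-, 1-11, 10-0, 11-1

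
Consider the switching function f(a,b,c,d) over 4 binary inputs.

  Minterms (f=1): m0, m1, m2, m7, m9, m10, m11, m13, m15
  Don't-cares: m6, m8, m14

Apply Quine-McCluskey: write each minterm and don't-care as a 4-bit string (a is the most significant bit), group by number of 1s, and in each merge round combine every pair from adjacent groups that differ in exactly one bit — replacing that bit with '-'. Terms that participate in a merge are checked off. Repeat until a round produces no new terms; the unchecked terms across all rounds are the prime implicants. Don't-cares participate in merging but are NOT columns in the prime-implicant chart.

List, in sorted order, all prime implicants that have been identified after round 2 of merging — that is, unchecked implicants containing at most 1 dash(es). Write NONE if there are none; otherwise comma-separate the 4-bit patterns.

NONE

[col 0] 0000*, 0001*, 0010*, 0110*, 0111*, 1000*, 1001*, 1010*, 1011*, 1101*, 1110*, 1111*
[col 1] -000*, -001*, -010*, -110*, -111*, 0-10*, 00-0*, 000-*, 011-*, 1-01*, 1-10*, 1-11*, 10-0*, 10-1*, 100-*, 101-*, 11-1*, 111-*
[col 2] --10, -0-0, -00-, -11-, 1--1, 1-1-, 10--
Prime implicants: --10, -0-0, -00-, -11-, 1--1, 1-1-, 10--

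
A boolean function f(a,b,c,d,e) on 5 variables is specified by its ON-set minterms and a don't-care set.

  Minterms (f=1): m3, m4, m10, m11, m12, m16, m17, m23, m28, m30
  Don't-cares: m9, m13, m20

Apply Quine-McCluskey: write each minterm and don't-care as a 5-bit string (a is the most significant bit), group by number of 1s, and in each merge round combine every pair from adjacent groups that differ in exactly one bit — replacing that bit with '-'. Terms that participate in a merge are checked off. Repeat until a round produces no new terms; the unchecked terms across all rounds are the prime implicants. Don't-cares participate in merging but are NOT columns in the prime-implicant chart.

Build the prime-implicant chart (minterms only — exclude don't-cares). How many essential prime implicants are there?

6

[col 0] 00011*, 00100*, 01001*, 01010*, 01011*, 01100*, 01101*, 10000*, 10001*, 10100*, 10111, 11100*, 11110*
[col 1] -0100*, -1100*, 0-011, 0-100*, 01-01, 010-1, 0101-, 0110-, 1-100*, 10-00, 1000-, 111-0
[col 2] --100
Prime implicants: --100, 0-011, 01-01, 010-1, 0101-, 0110-, 10-00, 1000-, 10111, 111-0
PI chart (minterm → PIs covering it):
  3 | 0-011  (sole → essential)
  4 | --100  (sole → essential)
  10 | 0101-  (sole → essential)
  11 | 0-011,010-1,0101-
  12 | --100,0110-
  16 | 10-00,1000-
  17 | 1000-  (sole → essential)
  23 | 10111  (sole → essential)
  28 | --100,111-0
  30 | 111-0  (sole → essential)
Essential prime implicants: --100, 0-011, 0101-, 1000-, 10111, 111-0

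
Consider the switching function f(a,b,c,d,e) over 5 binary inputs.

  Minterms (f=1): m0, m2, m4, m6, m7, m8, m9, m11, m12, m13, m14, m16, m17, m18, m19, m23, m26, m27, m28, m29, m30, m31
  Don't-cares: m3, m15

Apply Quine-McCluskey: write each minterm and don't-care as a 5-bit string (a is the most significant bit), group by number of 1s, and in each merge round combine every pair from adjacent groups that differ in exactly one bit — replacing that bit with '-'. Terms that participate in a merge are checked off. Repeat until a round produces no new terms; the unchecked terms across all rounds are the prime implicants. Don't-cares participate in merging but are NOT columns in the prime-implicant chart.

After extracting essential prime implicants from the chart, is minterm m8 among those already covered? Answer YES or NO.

size-2^0 implicants → 00000(✓)  00010(✓)  00011(✓)  00100(✓)  00110(✓)  00111(✓)  01000(✓)  01001(✓)  01011(✓)  01100(✓)  01101(✓)  01110(✓)  01111(✓)  10000(✓)  10001(✓)  10010(✓)  10011(✓)  10111(✓)  11010(✓)  11011(✓)  11100(✓)  11101(✓)  11110(✓)  11111(✓)
size-2^1 implicants → -0000(✓)  -0010(✓)  -0011(✓)  -0111(✓)  -1011(✓)  -1100(✓)  -1101(✓)  -1110(✓)  -1111(✓)  0-000(✓)  0-011(✓)  0-100(✓)  0-110(✓)  0-111(✓)  00-00(✓)  00-10(✓)  00-11(✓)  000-0(✓)  0001-(✓)  001-0(✓)  0011-(✓)  01-00(✓)  01-01(✓)  01-11(✓)  010-1(✓)  0100-(✓)  011-0(✓)  011-1(✓)  0110-(✓)  0111-(✓)  1-010(✓)  1-011(✓)  1-111(✓)  10-11(✓)  100-0(✓)  100-1(✓)  1000-(✓)  1001-(✓)  11-10(✓)  11-11(✓)  1101-(✓)  111-0(✓)  111-1(✓)  1110-(✓)  1111-(✓)
size-2^2 implicants → --011(✓)  --111(✓)  -0-11(✓)  -00-0  -001-  -1-11(✓)  -11-0(✓)  -11-1(✓)  -110-(✓)  -111-(✓)  0--00  0--11(✓)  0-1-0  0-11-  00--0  00-1-  01--1  01-0-  011--(✓)  1--11(✓)  1-01-  100--  11-1-  111--(✓)
size-2^3 implicants → ---11  -11--
Unchecked terms (primes): ---11, -00-0, -001-, -11--, 0--00, 0-1-0, 0-11-, 00--0, 00-1-, 01--1, 01-0-, 1-01-, 100--, 11-1-
Minterm coverage:
  m0 ⊆ -00-0,0--00,00--0
  m2 ⊆ -00-0,-001-,00--0,00-1-
  m4 ⊆ 0--00,0-1-0,00--0
  m6 ⊆ 0-1-0,0-11-,00--0,00-1-
  m7 ⊆ ---11,0-11-,00-1-
  m8 ⊆ 0--00,01-0-
  m9 ⊆ 01--1,01-0-
  m11 ⊆ ---11,01--1
  m12 ⊆ -11--,0--00,0-1-0,01-0-
  m13 ⊆ -11--,01--1,01-0-
  m14 ⊆ -11--,0-1-0,0-11-
  m16 ⊆ -00-0,100--
  m17 ⊆ 100-- [E]
  m18 ⊆ -00-0,-001-,1-01-,100--
  m19 ⊆ ---11,-001-,1-01-,100--
  m23 ⊆ ---11 [E]
  m26 ⊆ 1-01-,11-1-
  m27 ⊆ ---11,1-01-,11-1-
  m28 ⊆ -11-- [E]
  m29 ⊆ -11-- [E]
  m30 ⊆ -11--,11-1-
  m31 ⊆ ---11,-11--,11-1-
E = {---11, -11--, 100--}

NO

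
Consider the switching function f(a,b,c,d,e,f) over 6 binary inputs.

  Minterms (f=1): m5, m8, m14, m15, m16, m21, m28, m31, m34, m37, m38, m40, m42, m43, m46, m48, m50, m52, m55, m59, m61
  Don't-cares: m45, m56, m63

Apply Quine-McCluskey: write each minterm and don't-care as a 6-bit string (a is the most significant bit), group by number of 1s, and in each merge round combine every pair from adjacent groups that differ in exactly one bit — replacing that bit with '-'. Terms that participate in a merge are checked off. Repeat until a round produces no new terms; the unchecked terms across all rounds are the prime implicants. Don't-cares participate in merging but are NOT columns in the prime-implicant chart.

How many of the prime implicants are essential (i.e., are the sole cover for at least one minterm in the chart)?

Round 0: 000101✓ 001000✓ 001110✓ 001111✓ 010000✓ 010101✓ 011100 011111✓ 100010✓ 100101✓ 100110✓ 101000✓ 101010✓ 101011✓ 101101✓ 101110✓ 110000✓ 110010✓ 110100✓ 110111✓ 111000✓ 111011✓ 111101✓ 111111✓
Round 1: -00101 -01000 -01110 -10000 -11111 0-0101 0-1111 00111- 1-0010 1-1000 1-1011 1-1101 10-010✓ 10-101 10-110✓ 100-10✓ 101-10✓ 1010-0 10101- 11-000 11-111 110-00 1100-0 111-11 1111-1
Round 2: 10--10
PIs = {-00101, -01000, -01110, -10000, -11111, 0-0101, 0-1111, 00111-, 011100, 1-0010, 1-1000, 1-1011, 1-1101, 10--10, 10-101, 1010-0, 10101-, 11-000, 11-111, 110-00, 1100-0, 111-11, 1111-1}
Coverage chart:
  m5: -00101,0-0101
  m8: -01000 ←essential
  m14: -01110,00111-
  m15: 0-1111,00111-
  m16: -10000 ←essential
  m21: 0-0101 ←essential
  m28: 011100 ←essential
  m31: -11111,0-1111
  m34: 1-0010,10--10
  m37: -00101,10-101
  m38: 10--10 ←essential
  m40: -01000,1-1000,1010-0
  m42: 10--10,1010-0,10101-
  m43: 1-1011,10101-
  m46: -01110,10--10
  m48: -10000,11-000,110-00,1100-0
  m50: 1-0010,1100-0
  m52: 110-00 ←essential
  m55: 11-111 ←essential
  m59: 1-1011,111-11
  m61: 1-1101,1111-1
Essential: -01000, -10000, 0-0101, 011100, 10--10, 11-111, 110-00

7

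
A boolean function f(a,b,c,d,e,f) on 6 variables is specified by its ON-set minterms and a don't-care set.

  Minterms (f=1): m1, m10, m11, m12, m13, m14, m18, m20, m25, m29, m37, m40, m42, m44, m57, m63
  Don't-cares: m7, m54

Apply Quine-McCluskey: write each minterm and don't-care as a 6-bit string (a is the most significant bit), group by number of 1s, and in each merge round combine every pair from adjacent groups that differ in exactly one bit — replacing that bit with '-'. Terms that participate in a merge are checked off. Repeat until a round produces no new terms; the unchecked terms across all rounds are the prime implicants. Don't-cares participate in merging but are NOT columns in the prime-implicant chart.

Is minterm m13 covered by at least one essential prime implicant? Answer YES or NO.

[col 0] 000001, 000111, 001010*, 001011*, 001100*, 001101*, 001110*, 010010, 010100, 011001*, 011101*, 100101, 101000*, 101010*, 101100*, 110110, 111001*, 111111
[col 1] -01010, -01100, -11001, 0-1101, 001-10, 00101-, 0011-0, 00110-, 011-01, 101-00, 1010-0
Prime implicants: -01010, -01100, -11001, 0-1101, 000001, 000111, 001-10, 00101-, 0011-0, 00110-, 010010, 010100, 011-01, 100101, 101-00, 1010-0, 110110, 111111
PI chart (minterm → PIs covering it):
  1 | 000001  (sole → essential)
  10 | -01010,001-10,00101-
  11 | 00101-  (sole → essential)
  12 | -01100,0011-0,00110-
  13 | 0-1101,00110-
  14 | 001-10,0011-0
  18 | 010010  (sole → essential)
  20 | 010100  (sole → essential)
  25 | -11001,011-01
  29 | 0-1101,011-01
  37 | 100101  (sole → essential)
  40 | 101-00,1010-0
  42 | -01010,1010-0
  44 | -01100,101-00
  57 | -11001  (sole → essential)
  63 | 111111  (sole → essential)
Essential prime implicants: -11001, 000001, 00101-, 010010, 010100, 100101, 111111

NO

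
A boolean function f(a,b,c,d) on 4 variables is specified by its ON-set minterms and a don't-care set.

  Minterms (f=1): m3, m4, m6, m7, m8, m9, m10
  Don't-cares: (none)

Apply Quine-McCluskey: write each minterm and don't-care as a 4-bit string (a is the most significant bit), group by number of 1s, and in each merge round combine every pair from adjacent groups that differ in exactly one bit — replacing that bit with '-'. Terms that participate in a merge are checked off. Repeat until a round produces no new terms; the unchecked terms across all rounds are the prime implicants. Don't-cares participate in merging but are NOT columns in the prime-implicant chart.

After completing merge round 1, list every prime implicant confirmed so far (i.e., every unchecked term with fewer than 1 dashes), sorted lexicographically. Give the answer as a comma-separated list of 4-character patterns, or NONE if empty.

NONE

size-2^0 implicants → 0011(✓)  0100(✓)  0110(✓)  0111(✓)  1000(✓)  1001(✓)  1010(✓)
size-2^1 implicants → 0-11  01-0  011-  10-0  100-
Unchecked terms (primes): 0-11, 01-0, 011-, 10-0, 100-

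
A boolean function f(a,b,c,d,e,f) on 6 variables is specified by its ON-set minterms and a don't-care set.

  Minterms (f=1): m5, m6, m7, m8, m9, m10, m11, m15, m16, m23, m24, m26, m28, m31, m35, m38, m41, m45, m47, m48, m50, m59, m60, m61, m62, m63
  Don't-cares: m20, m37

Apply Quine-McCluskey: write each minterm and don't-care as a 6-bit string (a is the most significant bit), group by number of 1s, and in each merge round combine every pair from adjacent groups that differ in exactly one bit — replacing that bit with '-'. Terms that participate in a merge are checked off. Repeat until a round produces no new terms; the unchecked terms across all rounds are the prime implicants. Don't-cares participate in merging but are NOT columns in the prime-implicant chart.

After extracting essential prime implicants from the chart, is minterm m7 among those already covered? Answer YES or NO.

Round 0: 000101✓ 000110✓ 000111✓ 001000✓ 001001✓ 001010✓ 001011✓ 001111✓ 010000✓ 010100✓ 010111✓ 011000✓ 011010✓ 011100✓ 011111✓ 100011 100101✓ 100110✓ 101001✓ 101101✓ 101111✓ 110000✓ 110010✓ 111011✓ 111100✓ 111101✓ 111110✓ 111111✓
Round 1: -00101 -00110 -01001 -01111✓ -10000 -11100 -11111✓ 0-0111✓ 0-1000✓ 0-1010✓ 0-1111✓ 00-111✓ 0001-1 00011- 001-11 0010-0✓ 0010-1✓ 00100-✓ 00101-✓ 01-000✓ 01-100✓ 01-111✓ 010-00✓ 011-00✓ 0110-0✓ 1-1101✓ 1-1111✓ 10-101 101-01 1011-1✓ 1100-0 111-11 1111-0✓ 1111-1✓ 11110-✓ 11111-✓
Round 2: --1111 0--111 0-10-0 0010-- 01--00 1-11-1 1111--
PIs = {--1111, -00101, -00110, -01001, -10000, -11100, 0--111, 0-10-0, 0001-1, 00011-, 001-11, 0010--, 01--00, 1-11-1, 10-101, 100011, 101-01, 1100-0, 111-11, 1111--}
Coverage chart:
  m5: -00101,0001-1
  m6: -00110,00011-
  m7: 0--111,0001-1,00011-
  m8: 0-10-0,0010--
  m9: -01001,0010--
  m10: 0-10-0,0010--
  m11: 001-11,0010--
  m15: --1111,0--111,001-11
  m16: -10000,01--00
  m23: 0--111 ←essential
  m24: 0-10-0,01--00
  m26: 0-10-0 ←essential
  m28: -11100,01--00
  m31: --1111,0--111
  m35: 100011 ←essential
  m38: -00110 ←essential
  m41: -01001,101-01
  m45: 1-11-1,10-101,101-01
  m47: --1111,1-11-1
  m48: -10000,1100-0
  m50: 1100-0 ←essential
  m59: 111-11 ←essential
  m60: -11100,1111--
  m61: 1-11-1,1111--
  m62: 1111-- ←essential
  m63: --1111,1-11-1,111-11,1111--
Essential: -00110, 0--111, 0-10-0, 100011, 1100-0, 111-11, 1111--

YES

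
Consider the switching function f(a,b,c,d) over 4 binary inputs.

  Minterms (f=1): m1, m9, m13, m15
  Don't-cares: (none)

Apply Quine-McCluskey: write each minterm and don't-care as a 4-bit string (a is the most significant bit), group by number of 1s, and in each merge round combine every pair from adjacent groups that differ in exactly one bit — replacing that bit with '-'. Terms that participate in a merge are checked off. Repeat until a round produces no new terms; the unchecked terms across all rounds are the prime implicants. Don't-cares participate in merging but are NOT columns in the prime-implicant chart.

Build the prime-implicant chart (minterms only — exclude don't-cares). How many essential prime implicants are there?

[col 0] 0001*, 1001*, 1101*, 1111*
[col 1] -001, 1-01, 11-1
Prime implicants: -001, 1-01, 11-1
PI chart (minterm → PIs covering it):
  1 | -001  (sole → essential)
  9 | -001,1-01
  13 | 1-01,11-1
  15 | 11-1  (sole → essential)
Essential prime implicants: -001, 11-1

2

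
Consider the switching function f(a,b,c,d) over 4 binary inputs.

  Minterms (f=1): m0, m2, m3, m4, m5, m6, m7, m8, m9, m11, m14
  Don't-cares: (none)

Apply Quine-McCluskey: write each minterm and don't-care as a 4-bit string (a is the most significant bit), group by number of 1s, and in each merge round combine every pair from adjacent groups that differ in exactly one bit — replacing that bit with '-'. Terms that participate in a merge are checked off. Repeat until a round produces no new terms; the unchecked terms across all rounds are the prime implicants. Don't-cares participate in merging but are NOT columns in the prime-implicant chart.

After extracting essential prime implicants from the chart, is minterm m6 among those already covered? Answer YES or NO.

Round 0: 0000✓ 0010✓ 0011✓ 0100✓ 0101✓ 0110✓ 0111✓ 1000✓ 1001✓ 1011✓ 1110✓
Round 1: -000 -011 -110 0-00✓ 0-10✓ 0-11✓ 00-0✓ 001-✓ 01-0✓ 01-1✓ 010-✓ 011-✓ 10-1 100-
Round 2: 0--0 0-1- 01--
PIs = {-000, -011, -110, 0--0, 0-1-, 01--, 10-1, 100-}
Coverage chart:
  m0: -000,0--0
  m2: 0--0,0-1-
  m3: -011,0-1-
  m4: 0--0,01--
  m5: 01-- ←essential
  m6: -110,0--0,0-1-,01--
  m7: 0-1-,01--
  m8: -000,100-
  m9: 10-1,100-
  m11: -011,10-1
  m14: -110 ←essential
Essential: -110, 01--

YES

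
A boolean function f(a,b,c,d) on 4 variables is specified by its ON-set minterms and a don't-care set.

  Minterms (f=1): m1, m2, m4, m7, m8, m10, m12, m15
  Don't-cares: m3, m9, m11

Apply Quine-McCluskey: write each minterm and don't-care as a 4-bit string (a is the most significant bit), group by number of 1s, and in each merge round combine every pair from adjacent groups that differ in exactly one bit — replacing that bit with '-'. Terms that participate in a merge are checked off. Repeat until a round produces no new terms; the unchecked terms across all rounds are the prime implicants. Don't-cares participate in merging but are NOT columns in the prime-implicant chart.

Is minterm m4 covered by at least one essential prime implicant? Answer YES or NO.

Round 0: 0001✓ 0010✓ 0011✓ 0100✓ 0111✓ 1000✓ 1001✓ 1010✓ 1011✓ 1100✓ 1111✓
Round 1: -001✓ -010✓ -011✓ -100 -111✓ 0-11✓ 00-1✓ 001-✓ 1-00 1-11✓ 10-0✓ 10-1✓ 100-✓ 101-✓
Round 2: --11 -0-1 -01- 10--
PIs = {--11, -0-1, -01-, -100, 1-00, 10--}
Coverage chart:
  m1: -0-1 ←essential
  m2: -01- ←essential
  m4: -100 ←essential
  m7: --11 ←essential
  m8: 1-00,10--
  m10: -01-,10--
  m12: -100,1-00
  m15: --11 ←essential
Essential: --11, -0-1, -01-, -100

YES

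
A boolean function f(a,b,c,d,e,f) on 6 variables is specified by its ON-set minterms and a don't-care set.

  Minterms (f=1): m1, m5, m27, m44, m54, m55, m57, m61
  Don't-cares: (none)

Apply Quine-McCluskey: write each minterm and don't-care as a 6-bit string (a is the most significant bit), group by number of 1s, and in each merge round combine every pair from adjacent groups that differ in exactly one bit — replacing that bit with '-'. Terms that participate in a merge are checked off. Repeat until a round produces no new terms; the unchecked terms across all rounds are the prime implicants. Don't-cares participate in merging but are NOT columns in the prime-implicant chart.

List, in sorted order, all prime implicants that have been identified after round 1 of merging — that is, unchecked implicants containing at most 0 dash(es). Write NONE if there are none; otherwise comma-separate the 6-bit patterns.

Round 0: 000001✓ 000101✓ 011011 101100 110110✓ 110111✓ 111001✓ 111101✓
Round 1: 000-01 11011- 111-01
PIs = {000-01, 011011, 101100, 11011-, 111-01}

011011, 101100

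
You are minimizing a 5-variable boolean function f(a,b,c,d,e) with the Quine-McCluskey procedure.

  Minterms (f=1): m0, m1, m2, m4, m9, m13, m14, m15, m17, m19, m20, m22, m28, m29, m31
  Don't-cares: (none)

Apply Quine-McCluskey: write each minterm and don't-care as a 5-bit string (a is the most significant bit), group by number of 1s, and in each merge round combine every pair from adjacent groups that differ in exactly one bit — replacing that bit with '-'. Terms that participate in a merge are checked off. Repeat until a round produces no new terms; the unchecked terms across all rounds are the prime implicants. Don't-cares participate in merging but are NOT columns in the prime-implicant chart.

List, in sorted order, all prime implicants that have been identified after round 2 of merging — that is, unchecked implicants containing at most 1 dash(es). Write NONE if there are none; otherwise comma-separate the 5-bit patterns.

size-2^0 implicants → 00000(✓)  00001(✓)  00010(✓)  00100(✓)  01001(✓)  01101(✓)  01110(✓)  01111(✓)  10001(✓)  10011(✓)  10100(✓)  10110(✓)  11100(✓)  11101(✓)  11111(✓)
size-2^1 implicants → -0001  -0100  -1101(✓)  -1111(✓)  0-001  00-00  000-0  0000-  01-01  011-1(✓)  0111-  1-100  100-1  101-0  111-1(✓)  1110-
size-2^2 implicants → -11-1
Unchecked terms (primes): -0001, -0100, -11-1, 0-001, 00-00, 000-0, 0000-, 01-01, 0111-, 1-100, 100-1, 101-0, 1110-

-0001, -0100, 0-001, 00-00, 000-0, 0000-, 01-01, 0111-, 1-100, 100-1, 101-0, 1110-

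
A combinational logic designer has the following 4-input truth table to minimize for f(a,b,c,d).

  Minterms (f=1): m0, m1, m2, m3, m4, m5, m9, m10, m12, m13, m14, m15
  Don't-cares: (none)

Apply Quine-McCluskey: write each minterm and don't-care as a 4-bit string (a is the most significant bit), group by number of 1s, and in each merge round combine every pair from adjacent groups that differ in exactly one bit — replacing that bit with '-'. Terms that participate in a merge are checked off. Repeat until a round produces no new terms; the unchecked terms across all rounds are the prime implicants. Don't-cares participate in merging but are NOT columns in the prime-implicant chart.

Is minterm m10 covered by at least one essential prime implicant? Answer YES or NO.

NO

[col 0] 0000*, 0001*, 0010*, 0011*, 0100*, 0101*, 1001*, 1010*, 1100*, 1101*, 1110*, 1111*
[col 1] -001*, -010, -100*, -101*, 0-00*, 0-01*, 00-0*, 00-1*, 000-*, 001-*, 010-*, 1-01*, 1-10, 11-0*, 11-1*, 110-*, 111-*
[col 2] --01, -10-, 0-0-, 00--, 11--
Prime implicants: --01, -010, -10-, 0-0-, 00--, 1-10, 11--
PI chart (minterm → PIs covering it):
  0 | 0-0-,00--
  1 | --01,0-0-,00--
  2 | -010,00--
  3 | 00--  (sole → essential)
  4 | -10-,0-0-
  5 | --01,-10-,0-0-
  9 | --01  (sole → essential)
  10 | -010,1-10
  12 | -10-,11--
  13 | --01,-10-,11--
  14 | 1-10,11--
  15 | 11--  (sole → essential)
Essential prime implicants: --01, 00--, 11--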